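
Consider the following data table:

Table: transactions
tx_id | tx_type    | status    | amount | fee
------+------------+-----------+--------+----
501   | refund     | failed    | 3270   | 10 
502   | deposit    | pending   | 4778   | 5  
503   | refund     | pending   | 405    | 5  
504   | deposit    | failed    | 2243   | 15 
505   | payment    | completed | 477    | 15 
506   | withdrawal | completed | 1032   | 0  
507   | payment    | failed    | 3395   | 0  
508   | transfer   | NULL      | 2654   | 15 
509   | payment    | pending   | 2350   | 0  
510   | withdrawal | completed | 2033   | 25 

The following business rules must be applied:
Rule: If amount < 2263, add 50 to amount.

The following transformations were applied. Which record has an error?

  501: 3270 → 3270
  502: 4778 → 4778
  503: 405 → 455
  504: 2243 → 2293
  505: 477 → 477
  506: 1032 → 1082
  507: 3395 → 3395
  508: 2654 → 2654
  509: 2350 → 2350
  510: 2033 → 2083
Record 505 has an error. The correct transformed value should be 527, not 477.

Step 1: Check each record against the rule
Step 2: Record 505 has amount = 477
Step 3: Since 477 < 2263, the bonus should have been applied
Step 4: Correct value = 527, but claimed value = 477
Conclusion: Record 505 has the error.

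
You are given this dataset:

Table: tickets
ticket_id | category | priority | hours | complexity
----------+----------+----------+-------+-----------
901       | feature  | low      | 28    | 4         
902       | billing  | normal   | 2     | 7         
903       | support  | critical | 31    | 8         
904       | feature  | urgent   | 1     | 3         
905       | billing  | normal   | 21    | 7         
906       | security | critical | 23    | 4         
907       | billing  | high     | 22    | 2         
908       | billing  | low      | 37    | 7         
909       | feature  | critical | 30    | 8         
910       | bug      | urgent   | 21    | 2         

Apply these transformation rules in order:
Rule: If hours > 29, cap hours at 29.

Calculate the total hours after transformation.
205

Step 1: 3 records have hours > 29
Step 2: These records originally summed to 98
Step 3: After capping: 3 × 29 = 87
Step 4: Unaffected records sum: 118
Step 5: Final sum = 87 + 118 = 205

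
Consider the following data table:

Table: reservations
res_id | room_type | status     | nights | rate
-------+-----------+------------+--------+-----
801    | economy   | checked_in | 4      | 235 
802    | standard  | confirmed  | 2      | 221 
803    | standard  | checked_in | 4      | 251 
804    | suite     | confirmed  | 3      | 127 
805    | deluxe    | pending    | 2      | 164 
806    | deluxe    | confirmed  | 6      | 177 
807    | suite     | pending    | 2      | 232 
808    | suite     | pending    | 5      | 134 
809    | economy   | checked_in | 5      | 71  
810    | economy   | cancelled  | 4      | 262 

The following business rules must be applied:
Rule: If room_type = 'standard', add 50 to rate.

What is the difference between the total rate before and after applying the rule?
100

Step 1: Original sum of rate = 1874
Step 2: 2 records have room_type = 'standard'
Step 3: Each affected record changes by 50
Step 4: Total change = 2 × 50 = 100
Step 5: New sum = 1874 + 100 = 1974
Step 6: Difference = |1974 - 1874| = 100
        (Sum increased by 100)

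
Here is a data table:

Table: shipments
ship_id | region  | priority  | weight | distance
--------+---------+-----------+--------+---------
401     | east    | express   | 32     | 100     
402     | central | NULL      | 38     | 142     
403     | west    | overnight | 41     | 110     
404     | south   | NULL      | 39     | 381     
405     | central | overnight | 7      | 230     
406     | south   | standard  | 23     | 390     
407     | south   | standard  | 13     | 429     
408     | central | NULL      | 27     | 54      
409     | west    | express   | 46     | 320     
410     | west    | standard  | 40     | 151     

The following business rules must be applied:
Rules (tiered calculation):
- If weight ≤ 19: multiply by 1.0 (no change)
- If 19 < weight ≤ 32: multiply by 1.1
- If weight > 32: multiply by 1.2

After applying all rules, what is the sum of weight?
355.0

Step 1: Tier 1 (weight ≤ 19): 2 records, sum = 20 × 1.0 = 20.0
Step 2: Tier 2 (19 < weight ≤ 32): 3 records, sum = 82 × 1.1 = 90.2
Step 3: Tier 3 (weight > 32): 5 records, sum = 204 × 1.2 = 244.8
Step 4: Final sum = 20.0 + 90.2 + 244.8 = 355.0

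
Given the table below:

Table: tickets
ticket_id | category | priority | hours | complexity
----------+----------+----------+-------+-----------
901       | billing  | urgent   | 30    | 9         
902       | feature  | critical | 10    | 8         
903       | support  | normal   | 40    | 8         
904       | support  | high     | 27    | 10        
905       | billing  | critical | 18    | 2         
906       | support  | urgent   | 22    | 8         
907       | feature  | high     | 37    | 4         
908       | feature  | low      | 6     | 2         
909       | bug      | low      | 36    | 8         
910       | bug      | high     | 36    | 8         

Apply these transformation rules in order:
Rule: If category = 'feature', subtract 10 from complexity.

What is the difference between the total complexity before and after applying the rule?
30

Step 1: Original sum of complexity = 67
Step 2: 3 records have category = 'feature'
Step 3: Each affected record changes by -10
Step 4: Total change = 3 × -10 = -30
Step 5: New sum = 67 + -30 = 37
Step 6: Difference = |37 - 67| = 30
        (Sum decreased by 30)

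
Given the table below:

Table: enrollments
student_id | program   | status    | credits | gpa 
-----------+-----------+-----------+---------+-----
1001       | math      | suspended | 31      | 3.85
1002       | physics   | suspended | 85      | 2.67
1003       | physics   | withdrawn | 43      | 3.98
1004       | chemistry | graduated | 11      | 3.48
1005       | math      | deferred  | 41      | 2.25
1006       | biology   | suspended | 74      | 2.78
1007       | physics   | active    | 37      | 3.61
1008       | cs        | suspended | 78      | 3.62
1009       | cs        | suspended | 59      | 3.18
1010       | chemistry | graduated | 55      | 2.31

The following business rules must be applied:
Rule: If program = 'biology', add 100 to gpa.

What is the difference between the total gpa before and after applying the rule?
100.0

Step 1: Original sum of gpa = 31.73
Step 2: 1 records have program = 'biology'
Step 3: Each affected record changes by 100
Step 4: Total change = 1 × 100 = 100
Step 5: New sum = 31.73 + 100 = 131.73
Step 6: Difference = |131.73 - 31.73| = 100.0
        (Sum increased by 100.0)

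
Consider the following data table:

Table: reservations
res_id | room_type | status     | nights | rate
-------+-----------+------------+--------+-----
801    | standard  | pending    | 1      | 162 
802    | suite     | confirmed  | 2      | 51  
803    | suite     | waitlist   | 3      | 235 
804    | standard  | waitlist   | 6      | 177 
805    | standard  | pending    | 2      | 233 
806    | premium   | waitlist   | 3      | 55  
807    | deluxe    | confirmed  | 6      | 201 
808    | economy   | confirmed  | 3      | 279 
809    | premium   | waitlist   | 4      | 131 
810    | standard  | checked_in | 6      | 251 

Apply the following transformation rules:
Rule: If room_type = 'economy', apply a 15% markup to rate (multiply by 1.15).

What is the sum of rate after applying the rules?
1816.85

Step 1: Records with room_type = 'economy' have total rate = 279
Step 2: Apply multiplier: 279 × 1.15 = 320.85
Step 3: Other records total: 1496
Step 4: Final sum = 320.85 + 1496 = 1816.85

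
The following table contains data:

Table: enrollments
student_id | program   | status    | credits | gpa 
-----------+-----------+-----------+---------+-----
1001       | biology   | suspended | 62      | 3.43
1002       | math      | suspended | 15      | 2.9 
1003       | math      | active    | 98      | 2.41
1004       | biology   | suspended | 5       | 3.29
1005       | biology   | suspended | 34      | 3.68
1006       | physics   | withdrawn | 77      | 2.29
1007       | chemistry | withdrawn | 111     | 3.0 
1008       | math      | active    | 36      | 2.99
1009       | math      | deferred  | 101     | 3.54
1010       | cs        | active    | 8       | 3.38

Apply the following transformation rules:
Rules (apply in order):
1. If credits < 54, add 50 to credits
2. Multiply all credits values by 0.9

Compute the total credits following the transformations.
717.3

Step 1: Apply Rule 1 - Add 50 to records with credits < 54
  - 5 records affected: 98 + (5 × 50) = 348
  - Unaffected records: 449
  - Sum after Rule 1: 797
Step 2: Apply Rule 2 - Multiply all by 0.9
  - 797 × 0.9 = 717.3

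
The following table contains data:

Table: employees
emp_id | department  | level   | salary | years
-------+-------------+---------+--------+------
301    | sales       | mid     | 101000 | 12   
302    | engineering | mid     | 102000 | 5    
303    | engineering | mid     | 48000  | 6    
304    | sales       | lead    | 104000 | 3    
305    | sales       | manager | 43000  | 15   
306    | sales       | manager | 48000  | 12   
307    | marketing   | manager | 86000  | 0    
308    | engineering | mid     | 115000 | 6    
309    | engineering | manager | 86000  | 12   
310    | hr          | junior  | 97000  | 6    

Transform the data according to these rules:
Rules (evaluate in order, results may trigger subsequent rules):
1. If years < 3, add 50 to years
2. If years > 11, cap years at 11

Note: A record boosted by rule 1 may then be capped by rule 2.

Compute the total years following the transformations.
81

Step 1: Apply rule 1 to records with years < 3
  - 1 records get bonus of 50
  - Of these, 1 records then exceed 11 and get capped
Step 2: Apply rule 2 to records with years > 11
  - 4 records (original) are capped
Step 3: Calculate final sum = 81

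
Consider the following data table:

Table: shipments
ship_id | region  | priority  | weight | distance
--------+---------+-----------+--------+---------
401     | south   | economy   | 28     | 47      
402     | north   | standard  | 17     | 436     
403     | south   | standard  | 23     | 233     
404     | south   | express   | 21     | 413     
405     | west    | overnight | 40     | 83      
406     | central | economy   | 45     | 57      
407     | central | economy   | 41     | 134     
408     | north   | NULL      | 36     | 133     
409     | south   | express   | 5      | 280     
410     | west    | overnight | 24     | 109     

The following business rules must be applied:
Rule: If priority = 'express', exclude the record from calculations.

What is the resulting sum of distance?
1232

Step 1: Identify records where priority = 'express'
Step 2: The excluded records sum to 693
Step 3: Original total distance = 1925
Step 4: Remaining total = 1925 - 693 = 1232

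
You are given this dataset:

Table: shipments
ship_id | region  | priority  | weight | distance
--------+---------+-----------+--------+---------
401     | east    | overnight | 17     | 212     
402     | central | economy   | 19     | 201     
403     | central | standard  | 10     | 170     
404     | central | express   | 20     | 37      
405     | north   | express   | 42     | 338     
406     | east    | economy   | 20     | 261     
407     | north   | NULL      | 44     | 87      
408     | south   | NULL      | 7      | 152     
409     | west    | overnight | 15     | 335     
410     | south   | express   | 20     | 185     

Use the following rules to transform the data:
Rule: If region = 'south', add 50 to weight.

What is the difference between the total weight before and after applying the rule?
100

Step 1: Original sum of weight = 214
Step 2: 2 records have region = 'south'
Step 3: Each affected record changes by 50
Step 4: Total change = 2 × 50 = 100
Step 5: New sum = 214 + 100 = 314
Step 6: Difference = |314 - 214| = 100
        (Sum increased by 100)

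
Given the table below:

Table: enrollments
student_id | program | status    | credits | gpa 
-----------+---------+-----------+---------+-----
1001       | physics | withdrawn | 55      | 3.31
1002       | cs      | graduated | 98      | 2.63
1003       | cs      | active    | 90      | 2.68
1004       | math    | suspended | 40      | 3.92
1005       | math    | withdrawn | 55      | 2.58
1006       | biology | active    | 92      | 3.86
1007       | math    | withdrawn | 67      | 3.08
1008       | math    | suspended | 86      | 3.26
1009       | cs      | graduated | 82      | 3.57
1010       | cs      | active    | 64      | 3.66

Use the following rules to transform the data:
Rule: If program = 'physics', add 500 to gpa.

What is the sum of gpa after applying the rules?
532.55

Step 1: Count records where program = 'physics': 1
Step 2: Total bonus added: 1 × 500 = 500
Step 3: Original sum of gpa: 32.55
Step 4: Final sum = 32.55 + 500 = 532.55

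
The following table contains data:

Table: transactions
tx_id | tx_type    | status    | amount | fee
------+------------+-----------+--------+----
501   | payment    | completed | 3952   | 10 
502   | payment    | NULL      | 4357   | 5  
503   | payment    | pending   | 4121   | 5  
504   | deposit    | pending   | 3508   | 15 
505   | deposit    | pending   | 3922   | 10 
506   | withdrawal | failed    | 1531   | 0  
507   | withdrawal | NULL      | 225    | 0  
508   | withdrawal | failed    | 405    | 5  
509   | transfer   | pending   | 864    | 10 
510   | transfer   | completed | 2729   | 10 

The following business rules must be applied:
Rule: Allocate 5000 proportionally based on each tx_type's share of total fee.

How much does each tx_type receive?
deposit: 1785.71, payment: 1428.57, transfer: 1428.57, withdrawal: 357.14

Step 1: Calculate total fee = 70
Step 2: Calculate each tx_type's proportion:
  deposit: 25/70 = 35.71% → 1785.71
  payment: 20/70 = 28.57% → 1428.57
  transfer: 20/70 = 28.57% → 1428.57
  withdrawal: 5/70 = 7.14% → 357.14
Step 3: Verify: sum of allocations ≈ 5000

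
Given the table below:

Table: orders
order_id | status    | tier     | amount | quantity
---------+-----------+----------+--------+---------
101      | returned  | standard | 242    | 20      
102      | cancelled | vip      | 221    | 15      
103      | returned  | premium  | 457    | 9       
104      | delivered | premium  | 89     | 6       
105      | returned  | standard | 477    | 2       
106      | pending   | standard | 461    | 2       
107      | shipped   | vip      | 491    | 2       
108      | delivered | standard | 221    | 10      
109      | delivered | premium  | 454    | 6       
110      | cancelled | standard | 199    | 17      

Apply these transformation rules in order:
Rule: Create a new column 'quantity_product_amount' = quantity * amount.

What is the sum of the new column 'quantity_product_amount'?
23977

Step 1: For each record, compute quantity * amount
Example calculations:
  20 * 242 = 4840
  15 * 221 = 3315
  9 * 457 = 4113
  ...
Step 2: Sum all derived values
Step 3: Total = 23977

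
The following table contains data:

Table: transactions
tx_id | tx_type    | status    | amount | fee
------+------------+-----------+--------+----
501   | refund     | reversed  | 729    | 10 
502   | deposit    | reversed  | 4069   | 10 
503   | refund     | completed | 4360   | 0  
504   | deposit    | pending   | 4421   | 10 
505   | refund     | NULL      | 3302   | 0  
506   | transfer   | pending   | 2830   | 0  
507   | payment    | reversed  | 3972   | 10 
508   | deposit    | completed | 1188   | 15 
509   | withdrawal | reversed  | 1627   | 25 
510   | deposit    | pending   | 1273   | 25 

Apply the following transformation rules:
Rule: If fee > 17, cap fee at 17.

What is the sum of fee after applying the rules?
89

Step 1: 2 records have fee > 17
Step 2: These records originally summed to 50
Step 3: After capping: 2 × 17 = 34
Step 4: Unaffected records sum: 55
Step 5: Final sum = 34 + 55 = 89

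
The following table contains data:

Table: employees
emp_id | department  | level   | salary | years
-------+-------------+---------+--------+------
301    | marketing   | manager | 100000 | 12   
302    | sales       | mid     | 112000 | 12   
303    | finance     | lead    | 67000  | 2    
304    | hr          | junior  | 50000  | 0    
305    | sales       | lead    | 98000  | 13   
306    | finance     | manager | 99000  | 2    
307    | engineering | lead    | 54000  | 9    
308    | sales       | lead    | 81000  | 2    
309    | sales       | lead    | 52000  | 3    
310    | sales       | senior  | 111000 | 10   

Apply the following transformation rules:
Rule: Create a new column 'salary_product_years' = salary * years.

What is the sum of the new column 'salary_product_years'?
6064000

Step 1: For each record, compute salary * years
Example calculations:
  100000 * 12 = 1200000
  112000 * 12 = 1344000
  67000 * 2 = 134000
  ...
Step 2: Sum all derived values
Step 3: Total = 6064000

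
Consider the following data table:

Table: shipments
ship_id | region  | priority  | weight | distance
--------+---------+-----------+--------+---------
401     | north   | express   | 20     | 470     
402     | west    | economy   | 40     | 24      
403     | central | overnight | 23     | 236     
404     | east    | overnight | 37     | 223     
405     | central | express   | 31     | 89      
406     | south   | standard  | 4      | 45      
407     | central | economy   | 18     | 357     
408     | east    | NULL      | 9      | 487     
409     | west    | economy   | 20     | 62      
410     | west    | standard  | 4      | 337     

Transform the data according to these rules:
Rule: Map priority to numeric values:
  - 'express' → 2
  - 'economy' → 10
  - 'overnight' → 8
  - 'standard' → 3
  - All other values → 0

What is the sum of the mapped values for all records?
56

Step 1: Apply mapping to each record
Step 2: Count by status:
  'express': 2 records × 2 = 4
  'economy': 3 records × 10 = 30
  'overnight': 2 records × 8 = 16
  'standard': 2 records × 3 = 6
Step 3: Sum all mapped values = 56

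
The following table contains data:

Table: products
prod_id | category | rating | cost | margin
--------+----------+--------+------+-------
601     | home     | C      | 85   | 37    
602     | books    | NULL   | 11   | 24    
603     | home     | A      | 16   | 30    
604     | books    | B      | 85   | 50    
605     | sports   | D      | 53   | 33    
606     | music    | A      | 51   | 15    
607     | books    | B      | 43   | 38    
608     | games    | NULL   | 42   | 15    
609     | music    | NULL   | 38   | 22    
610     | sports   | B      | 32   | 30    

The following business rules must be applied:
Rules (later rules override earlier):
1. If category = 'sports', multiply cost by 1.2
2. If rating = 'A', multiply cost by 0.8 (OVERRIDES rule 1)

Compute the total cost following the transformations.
459.6

Step 1: Rule 2 takes priority for records with rating = 'A'
  - 2 records: 67 × 0.8 = 53.6
Step 2: Rule 1 applies to remaining records with category = 'sports'
  - 2 records: 85 × 1.2 = 102.0
Step 3: Other records unchanged: 304
Step 4: Final sum = 53.6 + 102.0 + 304 = 459.6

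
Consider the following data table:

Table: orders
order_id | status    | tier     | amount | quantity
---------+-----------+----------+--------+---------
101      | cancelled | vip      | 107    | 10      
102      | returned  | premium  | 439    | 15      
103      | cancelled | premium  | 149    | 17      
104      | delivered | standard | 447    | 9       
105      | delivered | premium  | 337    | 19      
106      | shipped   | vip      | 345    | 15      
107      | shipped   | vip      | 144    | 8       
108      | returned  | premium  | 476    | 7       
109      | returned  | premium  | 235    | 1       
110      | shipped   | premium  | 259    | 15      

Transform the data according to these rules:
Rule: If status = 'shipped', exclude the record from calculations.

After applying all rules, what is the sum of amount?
2190

Step 1: Identify records where status = 'shipped'
Step 2: The excluded records sum to 748
Step 3: Original total amount = 2938
Step 4: Remaining total = 2938 - 748 = 2190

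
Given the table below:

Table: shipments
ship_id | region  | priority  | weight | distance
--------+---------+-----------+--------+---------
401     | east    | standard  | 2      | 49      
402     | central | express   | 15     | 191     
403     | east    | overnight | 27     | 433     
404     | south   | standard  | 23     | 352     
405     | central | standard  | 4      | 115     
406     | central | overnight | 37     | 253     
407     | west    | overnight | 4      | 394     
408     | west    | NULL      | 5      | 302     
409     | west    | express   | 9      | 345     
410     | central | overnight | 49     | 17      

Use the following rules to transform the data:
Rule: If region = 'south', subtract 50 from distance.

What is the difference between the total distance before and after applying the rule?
50

Step 1: Original sum of distance = 2451
Step 2: 1 records have region = 'south'
Step 3: Each affected record changes by -50
Step 4: Total change = 1 × -50 = -50
Step 5: New sum = 2451 + -50 = 2401
Step 6: Difference = |2401 - 2451| = 50
        (Sum decreased by 50)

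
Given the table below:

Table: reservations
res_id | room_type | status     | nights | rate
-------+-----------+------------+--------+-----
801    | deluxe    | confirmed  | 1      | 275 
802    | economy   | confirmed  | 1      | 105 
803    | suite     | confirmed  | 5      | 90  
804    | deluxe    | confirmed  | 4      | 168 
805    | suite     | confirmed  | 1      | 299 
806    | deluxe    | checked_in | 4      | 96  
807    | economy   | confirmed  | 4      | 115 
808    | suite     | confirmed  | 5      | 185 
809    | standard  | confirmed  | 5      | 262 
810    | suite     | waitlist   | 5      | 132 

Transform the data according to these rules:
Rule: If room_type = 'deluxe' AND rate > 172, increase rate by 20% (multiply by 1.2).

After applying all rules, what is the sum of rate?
1782.0

Step 1: Find records where room_type = 'deluxe' AND rate > 172
Step 2: 1 records match, summing to 275
Step 3: After multiplier: 275 × 1.2 = 330.0
Step 4: Unaffected records sum: 1452
Step 5: Final sum = 330.0 + 1452 = 1782.0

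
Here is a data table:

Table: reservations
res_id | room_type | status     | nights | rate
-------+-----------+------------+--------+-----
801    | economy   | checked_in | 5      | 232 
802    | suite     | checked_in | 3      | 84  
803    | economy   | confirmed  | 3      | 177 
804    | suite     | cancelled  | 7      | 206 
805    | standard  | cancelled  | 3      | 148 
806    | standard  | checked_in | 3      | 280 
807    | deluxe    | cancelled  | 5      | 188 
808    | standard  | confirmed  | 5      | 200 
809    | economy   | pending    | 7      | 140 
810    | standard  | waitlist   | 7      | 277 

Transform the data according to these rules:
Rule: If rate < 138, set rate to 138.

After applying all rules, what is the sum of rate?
1986

Step 1: 1 records have rate < 138
Step 2: These records originally summed to 84
Step 3: After setting to minimum: 1 × 138 = 138
Step 4: Unaffected records sum: 1848
Step 5: Final sum = 138 + 1848 = 1986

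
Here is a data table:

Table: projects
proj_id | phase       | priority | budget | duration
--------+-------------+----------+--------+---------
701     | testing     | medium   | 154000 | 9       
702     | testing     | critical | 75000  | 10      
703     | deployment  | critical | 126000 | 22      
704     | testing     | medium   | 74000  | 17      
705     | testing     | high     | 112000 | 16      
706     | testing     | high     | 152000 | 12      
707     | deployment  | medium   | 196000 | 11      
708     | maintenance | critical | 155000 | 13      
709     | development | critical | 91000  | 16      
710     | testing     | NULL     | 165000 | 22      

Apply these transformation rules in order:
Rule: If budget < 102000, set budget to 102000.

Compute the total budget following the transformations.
1366000

Step 1: 3 records have budget < 102000
Step 2: These records originally summed to 240000
Step 3: After setting to minimum: 3 × 102000 = 306000
Step 4: Unaffected records sum: 1060000
Step 5: Final sum = 306000 + 1060000 = 1366000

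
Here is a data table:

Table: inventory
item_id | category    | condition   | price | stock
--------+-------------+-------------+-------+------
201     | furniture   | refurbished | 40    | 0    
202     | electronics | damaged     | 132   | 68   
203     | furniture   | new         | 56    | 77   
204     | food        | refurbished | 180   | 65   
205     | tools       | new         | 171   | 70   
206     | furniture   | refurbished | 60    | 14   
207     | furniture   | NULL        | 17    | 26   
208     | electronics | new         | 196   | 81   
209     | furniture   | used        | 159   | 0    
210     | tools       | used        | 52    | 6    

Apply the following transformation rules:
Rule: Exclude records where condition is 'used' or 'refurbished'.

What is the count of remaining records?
5

Step 1: Count records to exclude
  - 2 (used) + 3 (refurbished) = 5 records
Step 2: Total records: 10
Step 3: Remaining = 10 - 5 = 5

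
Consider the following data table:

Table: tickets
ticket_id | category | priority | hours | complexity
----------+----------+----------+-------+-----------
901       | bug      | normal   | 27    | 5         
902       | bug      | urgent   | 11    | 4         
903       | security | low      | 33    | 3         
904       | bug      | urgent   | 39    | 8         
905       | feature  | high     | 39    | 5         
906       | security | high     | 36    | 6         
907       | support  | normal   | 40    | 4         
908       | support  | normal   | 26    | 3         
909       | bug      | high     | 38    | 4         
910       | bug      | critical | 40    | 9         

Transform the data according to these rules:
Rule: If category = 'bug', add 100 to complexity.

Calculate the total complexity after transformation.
551

Step 1: Count records where category = 'bug': 5
Step 2: Total bonus added: 5 × 100 = 500
Step 3: Original sum of complexity: 51
Step 4: Final sum = 51 + 500 = 551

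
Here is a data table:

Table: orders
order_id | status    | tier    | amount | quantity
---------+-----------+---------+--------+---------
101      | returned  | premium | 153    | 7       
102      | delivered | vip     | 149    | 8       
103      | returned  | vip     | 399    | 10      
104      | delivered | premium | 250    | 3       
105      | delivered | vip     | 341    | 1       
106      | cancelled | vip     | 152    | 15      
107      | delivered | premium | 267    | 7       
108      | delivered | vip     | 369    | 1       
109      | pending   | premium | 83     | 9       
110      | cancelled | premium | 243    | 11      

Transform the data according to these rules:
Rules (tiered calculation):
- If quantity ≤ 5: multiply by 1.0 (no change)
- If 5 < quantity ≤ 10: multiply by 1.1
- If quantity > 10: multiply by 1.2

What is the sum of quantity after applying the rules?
81.3

Step 1: Tier 1 (quantity ≤ 5): 3 records, sum = 5 × 1.0 = 5.0
Step 2: Tier 2 (5 < quantity ≤ 10): 5 records, sum = 41 × 1.1 = 45.1
Step 3: Tier 3 (quantity > 10): 2 records, sum = 26 × 1.2 = 31.2
Step 4: Final sum = 5.0 + 45.1 + 31.2 = 81.3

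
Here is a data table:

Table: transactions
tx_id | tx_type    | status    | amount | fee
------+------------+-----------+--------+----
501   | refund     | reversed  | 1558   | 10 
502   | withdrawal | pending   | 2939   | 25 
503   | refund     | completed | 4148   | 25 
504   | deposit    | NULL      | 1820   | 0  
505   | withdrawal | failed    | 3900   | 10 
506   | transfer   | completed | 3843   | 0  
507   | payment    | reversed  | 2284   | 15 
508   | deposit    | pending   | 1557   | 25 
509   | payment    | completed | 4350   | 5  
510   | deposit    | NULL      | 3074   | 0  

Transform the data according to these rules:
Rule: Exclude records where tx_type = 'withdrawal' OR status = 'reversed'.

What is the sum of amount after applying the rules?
18792

Step 1: Find records where tx_type = 'withdrawal' OR status = 'reversed'
Step 2: 4 records match, summing to 10681
Step 3: Original sum: 29473
Step 4: Remaining sum = 29473 - 10681 = 18792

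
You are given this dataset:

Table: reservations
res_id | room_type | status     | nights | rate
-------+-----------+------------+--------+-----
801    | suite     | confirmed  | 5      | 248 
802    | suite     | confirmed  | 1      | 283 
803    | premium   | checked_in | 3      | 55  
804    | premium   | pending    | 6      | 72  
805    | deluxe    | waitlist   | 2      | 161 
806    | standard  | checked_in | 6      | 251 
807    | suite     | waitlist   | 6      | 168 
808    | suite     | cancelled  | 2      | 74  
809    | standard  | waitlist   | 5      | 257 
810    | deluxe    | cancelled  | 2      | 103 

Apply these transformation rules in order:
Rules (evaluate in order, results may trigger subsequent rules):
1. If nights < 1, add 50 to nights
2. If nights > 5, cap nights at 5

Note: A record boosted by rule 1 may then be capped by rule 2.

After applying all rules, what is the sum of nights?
35

Step 1: Apply rule 1 to records with nights < 1
  - 0 records get bonus of 50
  - Of these, 0 records then exceed 5 and get capped
Step 2: Apply rule 2 to records with nights > 5
  - 3 records (original) are capped
Step 3: Calculate final sum = 35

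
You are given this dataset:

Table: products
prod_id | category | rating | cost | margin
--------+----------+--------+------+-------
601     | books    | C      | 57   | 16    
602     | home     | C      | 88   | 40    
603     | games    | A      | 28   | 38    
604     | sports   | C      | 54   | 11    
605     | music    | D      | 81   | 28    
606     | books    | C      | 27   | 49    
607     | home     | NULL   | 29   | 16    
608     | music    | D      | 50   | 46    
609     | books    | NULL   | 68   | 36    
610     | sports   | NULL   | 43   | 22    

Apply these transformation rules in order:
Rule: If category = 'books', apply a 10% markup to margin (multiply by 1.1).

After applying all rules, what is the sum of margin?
312.1

Step 1: Records with category = 'books' have total margin = 101
Step 2: Apply multiplier: 101 × 1.1 = 111.1
Step 3: Other records total: 201
Step 4: Final sum = 111.1 + 201 = 312.1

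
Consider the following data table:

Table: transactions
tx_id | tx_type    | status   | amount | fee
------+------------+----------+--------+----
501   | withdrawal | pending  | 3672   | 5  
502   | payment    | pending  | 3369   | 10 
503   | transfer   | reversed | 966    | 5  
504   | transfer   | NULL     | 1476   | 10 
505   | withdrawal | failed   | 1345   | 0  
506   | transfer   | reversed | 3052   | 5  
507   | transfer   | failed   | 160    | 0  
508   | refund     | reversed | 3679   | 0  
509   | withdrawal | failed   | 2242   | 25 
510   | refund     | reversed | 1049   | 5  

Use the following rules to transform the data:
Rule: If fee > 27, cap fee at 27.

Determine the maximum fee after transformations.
25

Step 1: Original maximum fee = 25
Step 2: Check cap of 27 against maximum
Step 3: No records exceed the cap (max 25 <= cap 27), so no capping applies
Step 4: Maximum after transformation = 25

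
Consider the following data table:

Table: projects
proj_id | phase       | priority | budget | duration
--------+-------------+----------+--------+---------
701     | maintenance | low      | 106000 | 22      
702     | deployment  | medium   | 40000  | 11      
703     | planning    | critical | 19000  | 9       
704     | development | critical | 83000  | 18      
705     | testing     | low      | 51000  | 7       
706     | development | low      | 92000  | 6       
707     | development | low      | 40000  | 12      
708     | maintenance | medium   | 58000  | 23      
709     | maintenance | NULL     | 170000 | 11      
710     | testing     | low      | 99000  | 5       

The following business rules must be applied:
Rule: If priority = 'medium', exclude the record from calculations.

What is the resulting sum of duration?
90

Step 1: Identify records where priority = 'medium'
Step 2: The excluded records sum to 34
Step 3: Original total duration = 124
Step 4: Remaining total = 124 - 34 = 90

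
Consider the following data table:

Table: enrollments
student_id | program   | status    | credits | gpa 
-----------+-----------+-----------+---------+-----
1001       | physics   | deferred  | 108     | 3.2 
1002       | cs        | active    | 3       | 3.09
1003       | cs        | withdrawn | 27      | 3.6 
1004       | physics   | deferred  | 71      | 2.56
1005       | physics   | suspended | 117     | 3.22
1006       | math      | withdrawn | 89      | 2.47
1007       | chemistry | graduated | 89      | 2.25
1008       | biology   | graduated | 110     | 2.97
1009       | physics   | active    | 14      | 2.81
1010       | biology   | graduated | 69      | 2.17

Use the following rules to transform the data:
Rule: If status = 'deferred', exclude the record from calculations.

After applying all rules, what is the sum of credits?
518

Step 1: Identify records where status = 'deferred'
Step 2: The excluded records sum to 179
Step 3: Original total credits = 697
Step 4: Remaining total = 697 - 179 = 518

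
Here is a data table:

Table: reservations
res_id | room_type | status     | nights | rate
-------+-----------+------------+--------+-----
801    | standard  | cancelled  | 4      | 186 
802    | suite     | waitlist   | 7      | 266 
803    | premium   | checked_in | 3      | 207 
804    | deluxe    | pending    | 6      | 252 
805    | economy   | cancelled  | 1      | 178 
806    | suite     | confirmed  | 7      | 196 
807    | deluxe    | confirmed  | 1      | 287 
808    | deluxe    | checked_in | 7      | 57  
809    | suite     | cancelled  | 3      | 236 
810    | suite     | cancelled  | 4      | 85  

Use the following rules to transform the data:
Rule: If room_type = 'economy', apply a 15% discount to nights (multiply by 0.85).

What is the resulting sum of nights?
42.85

Step 1: Records with room_type = 'economy' have total nights = 1
Step 2: Apply multiplier: 1 × 0.85 = 0.85
Step 3: Other records total: 42
Step 4: Final sum = 0.85 + 42 = 42.85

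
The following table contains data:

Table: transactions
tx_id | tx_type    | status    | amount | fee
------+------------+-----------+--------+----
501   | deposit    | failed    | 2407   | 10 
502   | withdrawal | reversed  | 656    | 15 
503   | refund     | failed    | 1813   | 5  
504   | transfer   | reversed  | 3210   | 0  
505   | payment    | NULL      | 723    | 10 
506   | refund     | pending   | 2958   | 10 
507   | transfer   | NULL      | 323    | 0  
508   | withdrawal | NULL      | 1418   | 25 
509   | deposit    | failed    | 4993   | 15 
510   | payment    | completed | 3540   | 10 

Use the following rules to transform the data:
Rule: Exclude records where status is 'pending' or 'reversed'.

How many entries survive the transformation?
7

Step 1: Count records to exclude
  - 1 (pending) + 2 (reversed) = 3 records
Step 2: Total records: 10
Step 3: Remaining = 10 - 3 = 7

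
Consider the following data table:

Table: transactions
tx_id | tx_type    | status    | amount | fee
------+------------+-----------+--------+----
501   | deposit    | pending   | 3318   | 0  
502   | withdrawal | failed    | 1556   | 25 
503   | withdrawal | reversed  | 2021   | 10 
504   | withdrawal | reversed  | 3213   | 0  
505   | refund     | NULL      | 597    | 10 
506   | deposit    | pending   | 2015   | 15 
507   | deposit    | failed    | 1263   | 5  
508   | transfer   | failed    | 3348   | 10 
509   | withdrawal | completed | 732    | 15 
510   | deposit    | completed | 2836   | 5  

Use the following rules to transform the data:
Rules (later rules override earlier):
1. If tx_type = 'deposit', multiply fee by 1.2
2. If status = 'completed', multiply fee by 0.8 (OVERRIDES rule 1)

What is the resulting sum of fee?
95.0

Step 1: Rule 2 takes priority for records with status = 'completed'
  - 2 records: 20 × 0.8 = 16.0
Step 2: Rule 1 applies to remaining records with tx_type = 'deposit'
  - 3 records: 20 × 1.2 = 24.0
Step 3: Other records unchanged: 55
Step 4: Final sum = 16.0 + 24.0 + 55 = 95.0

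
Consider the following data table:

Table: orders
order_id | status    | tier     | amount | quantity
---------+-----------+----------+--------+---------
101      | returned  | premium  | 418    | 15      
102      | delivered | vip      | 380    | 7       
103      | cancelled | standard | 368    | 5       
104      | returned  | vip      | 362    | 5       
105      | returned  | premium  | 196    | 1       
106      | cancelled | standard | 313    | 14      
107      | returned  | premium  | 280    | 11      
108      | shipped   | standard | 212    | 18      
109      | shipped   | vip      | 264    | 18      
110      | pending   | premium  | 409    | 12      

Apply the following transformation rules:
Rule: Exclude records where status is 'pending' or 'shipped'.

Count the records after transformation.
7

Step 1: Count records to exclude
  - 1 (pending) + 2 (shipped) = 3 records
Step 2: Total records: 10
Step 3: Remaining = 10 - 3 = 7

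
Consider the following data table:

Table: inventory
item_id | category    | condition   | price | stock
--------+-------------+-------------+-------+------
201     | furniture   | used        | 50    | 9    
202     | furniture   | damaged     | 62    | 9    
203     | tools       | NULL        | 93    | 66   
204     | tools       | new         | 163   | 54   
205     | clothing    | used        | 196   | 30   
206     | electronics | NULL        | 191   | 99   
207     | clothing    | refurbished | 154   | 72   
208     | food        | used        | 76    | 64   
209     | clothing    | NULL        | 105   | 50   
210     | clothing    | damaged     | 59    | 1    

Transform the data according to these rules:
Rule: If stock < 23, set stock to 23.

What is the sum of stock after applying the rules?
504

Step 1: 3 records have stock < 23
Step 2: These records originally summed to 19
Step 3: After setting to minimum: 3 × 23 = 69
Step 4: Unaffected records sum: 435
Step 5: Final sum = 69 + 435 = 504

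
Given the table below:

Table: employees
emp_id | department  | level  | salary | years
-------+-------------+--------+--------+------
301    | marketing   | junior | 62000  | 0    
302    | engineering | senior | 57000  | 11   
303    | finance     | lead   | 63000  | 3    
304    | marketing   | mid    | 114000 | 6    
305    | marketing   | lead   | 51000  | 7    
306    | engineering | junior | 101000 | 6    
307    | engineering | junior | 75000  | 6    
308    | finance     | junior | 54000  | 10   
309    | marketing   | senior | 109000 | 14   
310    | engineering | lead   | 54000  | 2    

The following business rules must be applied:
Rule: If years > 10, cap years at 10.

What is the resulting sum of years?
60

Step 1: 2 records have years > 10
Step 2: These records originally summed to 25
Step 3: After capping: 2 × 10 = 20
Step 4: Unaffected records sum: 40
Step 5: Final sum = 20 + 40 = 60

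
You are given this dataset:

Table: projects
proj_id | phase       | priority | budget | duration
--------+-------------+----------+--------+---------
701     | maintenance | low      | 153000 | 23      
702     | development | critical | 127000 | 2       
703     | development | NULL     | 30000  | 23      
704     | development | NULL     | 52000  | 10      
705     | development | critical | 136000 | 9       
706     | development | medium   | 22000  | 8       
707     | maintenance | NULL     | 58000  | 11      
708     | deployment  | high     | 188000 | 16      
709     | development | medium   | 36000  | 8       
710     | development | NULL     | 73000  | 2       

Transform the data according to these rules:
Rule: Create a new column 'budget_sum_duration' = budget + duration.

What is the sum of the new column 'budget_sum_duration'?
875112

Step 1: For each record, compute budget + duration
Example calculations:
  153000 + 23 = 153023
  127000 + 2 = 127002
  30000 + 23 = 30023
  ...
Step 2: Sum all derived values
Step 3: Total = 875112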